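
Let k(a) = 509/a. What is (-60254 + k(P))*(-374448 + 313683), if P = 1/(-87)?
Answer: 6352190805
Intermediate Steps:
P = -1/87 ≈ -0.011494
(-60254 + k(P))*(-374448 + 313683) = (-60254 + 509/(-1/87))*(-374448 + 313683) = (-60254 + 509*(-87))*(-60765) = (-60254 - 44283)*(-60765) = -104537*(-60765) = 6352190805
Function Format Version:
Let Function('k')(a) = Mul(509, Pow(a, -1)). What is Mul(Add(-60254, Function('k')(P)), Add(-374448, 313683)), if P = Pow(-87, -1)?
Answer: 6352190805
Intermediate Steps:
P = Rational(-1, 87) ≈ -0.011494
Mul(Add(-60254, Function('k')(P)), Add(-374448, 313683)) = Mul(Add(-60254, Mul(509, Pow(Rational(-1, 87), -1))), Add(-374448, 313683)) = Mul(Add(-60254, Mul(509, -87)), -60765) = Mul(Add(-60254, -44283), -60765) = Mul(-104537, -60765) = 6352190805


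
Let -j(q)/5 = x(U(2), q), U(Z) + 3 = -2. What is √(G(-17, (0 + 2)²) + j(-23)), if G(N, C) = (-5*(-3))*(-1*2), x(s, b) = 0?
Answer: I*√30 ≈ 5.4772*I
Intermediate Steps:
U(Z) = -5 (U(Z) = -3 - 2 = -5)
j(q) = 0 (j(q) = -5*0 = 0)
G(N, C) = -30 (G(N, C) = 15*(-2) = -30)
√(G(-17, (0 + 2)²) + j(-23)) = √(-30 + 0) = √(-30) = I*√30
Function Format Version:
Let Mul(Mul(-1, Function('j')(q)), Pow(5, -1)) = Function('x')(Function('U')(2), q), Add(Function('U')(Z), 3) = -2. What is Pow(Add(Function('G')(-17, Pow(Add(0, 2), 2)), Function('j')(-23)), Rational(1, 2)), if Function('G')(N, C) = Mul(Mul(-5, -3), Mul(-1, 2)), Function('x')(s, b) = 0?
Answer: Mul(I, Pow(30, Rational(1, 2))) ≈ Mul(5.4772, I)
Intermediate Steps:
Function('U')(Z) = -5 (Function('U')(Z) = Add(-3, -2) = -5)
Function('j')(q) = 0 (Function('j')(q) = Mul(-5, 0) = 0)
Function('G')(N, C) = -30 (Function('G')(N, C) = Mul(15, -2) = -30)
Pow(Add(Function('G')(-17, Pow(Add(0, 2), 2)), Function('j')(-23)), Rational(1, 2)) = Pow(Add(-30, 0), Rational(1, 2)) = Pow(-30, Rational(1, 2)) = Mul(I, Pow(30, Rational(1, 2)))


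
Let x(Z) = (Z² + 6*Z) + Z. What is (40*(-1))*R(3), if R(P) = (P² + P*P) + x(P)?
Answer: -1920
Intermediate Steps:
x(Z) = Z² + 7*Z
R(P) = 2*P² + P*(7 + P) (R(P) = (P² + P*P) + P*(7 + P) = (P² + P²) + P*(7 + P) = 2*P² + P*(7 + P))
(40*(-1))*R(3) = (40*(-1))*(3*(7 + 3*3)) = -120*(7 + 9) = -120*16 = -40*48 = -1920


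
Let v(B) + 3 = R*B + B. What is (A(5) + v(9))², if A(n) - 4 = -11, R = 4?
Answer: 1225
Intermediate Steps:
A(n) = -7 (A(n) = 4 - 11 = -7)
v(B) = -3 + 5*B (v(B) = -3 + (4*B + B) = -3 + 5*B)
(A(5) + v(9))² = (-7 + (-3 + 5*9))² = (-7 + (-3 + 45))² = (-7 + 42)² = 35² = 1225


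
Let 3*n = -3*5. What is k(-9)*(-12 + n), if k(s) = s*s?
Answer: -1377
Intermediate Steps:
n = -5 (n = (-3*5)/3 = (1/3)*(-15) = -5)
k(s) = s**2
k(-9)*(-12 + n) = (-9)**2*(-12 - 5) = 81*(-17) = -1377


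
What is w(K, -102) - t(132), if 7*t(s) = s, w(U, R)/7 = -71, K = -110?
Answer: -3611/7 ≈ -515.86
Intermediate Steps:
w(U, R) = -497 (w(U, R) = 7*(-71) = -497)
t(s) = s/7
w(K, -102) - t(132) = -497 - 132/7 = -3611/7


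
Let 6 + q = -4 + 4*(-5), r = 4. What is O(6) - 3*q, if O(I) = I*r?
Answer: 114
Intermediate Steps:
q = -30 (q = -6 + (-4 + 4*(-5)) = -6 + (-4 - 20) = -6 - 24 = -30)
O(I) = 4*I (O(I) = I*4 = 4*I)
O(6) - 3*q = 4*6 - 3*(-30) = 24 + 90 = 114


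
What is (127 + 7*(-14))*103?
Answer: 2987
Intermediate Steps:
(127 + 7*(-14))*103 = (127 - 98)*103 = 29*103 = 2987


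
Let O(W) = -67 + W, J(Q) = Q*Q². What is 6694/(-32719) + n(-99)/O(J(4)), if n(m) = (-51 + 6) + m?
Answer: 1563818/32719 ≈ 47.795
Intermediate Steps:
J(Q) = Q³
n(m) = -45 + m
6694/(-32719) + n(-99)/O(J(4)) = 6694/(-32719) + (-45 - 99)/(-67 + 4³) = 6694*(-1/32719) - 144/(-67 + 64) = -6694/32719 - 144/(-3) = -6694/32719 - 144*(-⅓) = -6694/32719 + 48 = 1563818/32719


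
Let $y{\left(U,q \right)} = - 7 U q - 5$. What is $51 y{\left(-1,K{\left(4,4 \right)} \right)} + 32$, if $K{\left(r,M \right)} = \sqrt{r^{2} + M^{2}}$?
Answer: $-223 + 1428 \sqrt{2} \approx 1796.5$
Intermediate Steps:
$K{\left(r,M \right)} = \sqrt{M^{2} + r^{2}}$
$y{\left(U,q \right)} = -5 - 7 U q$ ($y{\left(U,q \right)} = - 7 U q - 5 = -5 - 7 U q$)
$51 y{\left(-1,K{\left(4,4 \right)} \right)} + 32 = 51 \left(-5 - - 7 \sqrt{4^{2} + 4^{2}}\right) + 32 = 51 \left(-5 - - 7 \sqrt{16 + 16}\right) + 32 = 51 \left(-5 - - 7 \sqrt{32}\right) + 32 = 51 \left(-5 - - 7 \cdot 4 \sqrt{2}\right) + 32 = 51 \left(-5 + 28 \sqrt{2}\right) + 32 = \left(-255 + 1428 \sqrt{2}\right) + 32 = -223 + 1428 \sqrt{2}$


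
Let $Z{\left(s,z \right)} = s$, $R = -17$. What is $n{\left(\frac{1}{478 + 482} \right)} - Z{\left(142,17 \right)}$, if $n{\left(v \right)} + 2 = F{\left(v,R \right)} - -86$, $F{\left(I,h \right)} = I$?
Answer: $- \frac{55679}{960} \approx -57.999$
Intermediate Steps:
$n{\left(v \right)} = 84 + v$ ($n{\left(v \right)} = -2 + \left(v - -86\right) = -2 + \left(v + 86\right) = -2 + \left(86 + v\right) = 84 + v$)
$n{\left(\frac{1}{478 + 482} \right)} - Z{\left(142,17 \right)} = \left(84 + \frac{1}{478 + 482}\right) - 142 = \left(84 + \frac{1}{960}\right) - 142 = \frac{80641}{960} - 142 = - \frac{55679}{960}$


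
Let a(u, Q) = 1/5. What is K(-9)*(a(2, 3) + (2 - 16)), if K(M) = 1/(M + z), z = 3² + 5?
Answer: -69/25 ≈ -2.7600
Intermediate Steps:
a(u, Q) = ⅕
z = 14 (z = 9 + 5 = 14)
K(M) = 1/(14 + M) (K(M) = 1/(M + 14) = 1/(14 + M))
K(-9)*(a(2, 3) + (2 - 16)) = (⅕ + (2 - 16))/(14 - 9) = (⅕ - 14)/5 = (⅕)*(-69/5) = -69/25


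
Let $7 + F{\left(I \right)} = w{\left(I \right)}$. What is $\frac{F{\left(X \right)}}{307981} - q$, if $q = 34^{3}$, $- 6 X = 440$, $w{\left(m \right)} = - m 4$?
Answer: $- \frac{36314654813}{923943} \approx -39304.0$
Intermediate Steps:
$w{\left(m \right)} = - 4 m$
$X = - \frac{220}{3}$ ($X = \left(- \frac{1}{6}\right) 440 = - \frac{220}{3} \approx -73.333$)
$F{\left(I \right)} = -7 - 4 I$
$q = 39304$
$\frac{F{\left(X \right)}}{307981} - q = \frac{-7 - - \frac{880}{3}}{307981} - 39304 = \left(-7 + \frac{880}{3}\right) \frac{1}{307981} - 39304 = \frac{859}{3} \cdot \frac{1}{307981} - 39304 = \frac{859}{923943} - 39304 = - \frac{36314654813}{923943}$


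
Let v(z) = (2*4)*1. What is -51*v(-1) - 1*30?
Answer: -438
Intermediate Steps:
v(z) = 8 (v(z) = 8*1 = 8)
-51*v(-1) - 1*30 = -51*8 - 1*30 = -408 - 30 = -438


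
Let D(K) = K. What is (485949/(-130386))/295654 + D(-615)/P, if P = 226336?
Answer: -1984809196327/727088225350432 ≈ -0.0027298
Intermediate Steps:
(485949/(-130386))/295654 + D(-615)/P = (485949/(-130386))/295654 - 615/226336 = (485949*(-1/130386))*(1/295654) - 615*1/226336 = -161983/43462*1/295654 - 615/226336 = -161983/12849714148 - 615/226336 = -1984809196327/727088225350432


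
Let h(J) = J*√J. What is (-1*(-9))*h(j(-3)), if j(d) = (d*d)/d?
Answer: -27*I*√3 ≈ -46.765*I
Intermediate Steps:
j(d) = d (j(d) = d²/d = d)
h(J) = J^(3/2)
(-1*(-9))*h(j(-3)) = (-1*(-9))*(-3)^(3/2) = 9*(-3*I*√3) = -27*I*√3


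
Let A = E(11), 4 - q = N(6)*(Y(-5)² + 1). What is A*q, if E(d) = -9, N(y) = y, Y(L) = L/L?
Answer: 72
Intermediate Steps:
Y(L) = 1
q = -8 (q = 4 - 6*(1² + 1) = 4 - 6*(1 + 1) = 4 - 6*2 = 4 - 1*12 = 4 - 12 = -8)
A = -9
A*q = -9*(-8) = 72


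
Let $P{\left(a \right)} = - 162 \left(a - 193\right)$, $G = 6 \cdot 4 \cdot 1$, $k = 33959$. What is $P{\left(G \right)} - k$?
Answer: $-6581$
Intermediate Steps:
$G = 24$ ($G = 24 \cdot 1 = 24$)
$P{\left(a \right)} = 31266 - 162 a$ ($P{\left(a \right)} = - 162 \left(-193 + a\right) = 31266 - 162 a$)
$P{\left(G \right)} - k = \left(31266 - 3888\right) - 33959 = 27378 - 33959 = -6581$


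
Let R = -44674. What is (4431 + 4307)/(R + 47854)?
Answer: 4369/1590 ≈ 2.7478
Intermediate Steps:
(4431 + 4307)/(R + 47854) = (4431 + 4307)/(-44674 + 47854) = 8738/3180 = 8738*(1/3180) = 4369/1590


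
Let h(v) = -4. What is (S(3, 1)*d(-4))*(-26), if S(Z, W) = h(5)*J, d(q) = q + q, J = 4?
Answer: -3328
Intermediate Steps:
d(q) = 2*q
S(Z, W) = -16 (S(Z, W) = -4*4 = -16)
(S(3, 1)*d(-4))*(-26) = -32*(-4)*(-26) = -16*(-8)*(-26) = 128*(-26) = -3328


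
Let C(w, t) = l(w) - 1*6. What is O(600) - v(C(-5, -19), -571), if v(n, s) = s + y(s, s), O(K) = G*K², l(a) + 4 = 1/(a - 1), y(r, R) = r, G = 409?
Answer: 147241142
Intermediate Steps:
l(a) = -4 + 1/(-1 + a) (l(a) = -4 + 1/(a - 1) = -4 + 1/(-1 + a))
O(K) = 409*K²
C(w, t) = -6 + (5 - 4*w)/(-1 + w) (C(w, t) = (5 - 4*w)/(-1 + w) - 1*6 = (5 - 4*w)/(-1 + w) - 6 = -6 + (5 - 4*w)/(-1 + w))
v(n, s) = 2*s (v(n, s) = s + s = 2*s)
O(600) - v(C(-5, -19), -571) = 409*600² - 2*(-571) = 409*360000 - 1*(-1142) = 147240000 + 1142 = 147241142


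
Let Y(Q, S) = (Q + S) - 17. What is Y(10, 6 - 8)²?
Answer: 81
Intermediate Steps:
Y(Q, S) = -17 + Q + S
Y(10, 6 - 8)² = (-17 + 10 + (6 - 8))² = (-17 + 10 - 2)² = (-9)² = 81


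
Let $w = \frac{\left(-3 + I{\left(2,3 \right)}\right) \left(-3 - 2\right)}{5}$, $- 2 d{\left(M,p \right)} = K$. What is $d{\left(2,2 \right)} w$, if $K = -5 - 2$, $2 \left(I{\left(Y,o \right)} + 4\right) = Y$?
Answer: $21$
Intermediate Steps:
$I{\left(Y,o \right)} = -4 + \frac{Y}{2}$
$K = -7$
$d{\left(M,p \right)} = \frac{7}{2}$ ($d{\left(M,p \right)} = \left(- \frac{1}{2}\right) \left(-7\right) = \frac{7}{2}$)
$w = 6$ ($w = \frac{\left(-3 + \left(-4 + \frac{1}{2} \cdot 2\right)\right) \left(-3 - 2\right)}{5} = \left(-3 + \left(-4 + 1\right)\right) \left(-5\right) \frac{1}{5} = \left(-3 - 3\right) \left(-5\right) \frac{1}{5} = \left(-6\right) \left(-5\right) \frac{1}{5} = 30 \cdot \frac{1}{5} = 6$)
$d{\left(2,2 \right)} w = \frac{7}{2} \cdot 6 = 21$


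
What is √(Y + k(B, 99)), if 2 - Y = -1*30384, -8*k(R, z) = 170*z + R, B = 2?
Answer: √28282 ≈ 168.17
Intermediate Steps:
k(R, z) = -85*z/4 - R/8 (k(R, z) = -(170*z + R)/8 = -(R + 170*z)/8 = -85*z/4 - R/8)
Y = 30386 (Y = 2 - (-1)*30384 = 2 - 1*(-30384) = 2 + 30384 = 30386)
√(Y + k(B, 99)) = √(30386 + (-85/4*99 - ⅛*2)) = √(30386 + (-8415/4 - ¼)) = √(30386 - 2104) = √28282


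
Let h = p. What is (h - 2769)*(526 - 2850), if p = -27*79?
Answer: 11392248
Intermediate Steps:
p = -2133
h = -2133
(h - 2769)*(526 - 2850) = (-2133 - 2769)*(526 - 2850) = -4902*(-2324) = 11392248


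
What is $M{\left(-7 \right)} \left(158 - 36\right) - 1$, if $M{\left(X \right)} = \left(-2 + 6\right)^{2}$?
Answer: $1951$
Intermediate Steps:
$M{\left(X \right)} = 16$ ($M{\left(X \right)} = 4^{2} = 16$)
$M{\left(-7 \right)} \left(158 - 36\right) - 1 = 16 \left(158 - 36\right) - 1 = 16 \cdot 122 - 1 = 1952 - 1 = 1951$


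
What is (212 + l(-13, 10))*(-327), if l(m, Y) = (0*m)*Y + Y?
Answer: -72594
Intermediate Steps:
l(m, Y) = Y (l(m, Y) = 0*Y + Y = 0 + Y = Y)
(212 + l(-13, 10))*(-327) = (212 + 10)*(-327) = 222*(-327) = -72594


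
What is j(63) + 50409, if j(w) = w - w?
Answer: 50409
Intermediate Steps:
j(w) = 0
j(63) + 50409 = 0 + 50409 = 50409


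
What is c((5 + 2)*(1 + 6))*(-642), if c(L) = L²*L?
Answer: -75530658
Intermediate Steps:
c(L) = L³
c((5 + 2)*(1 + 6))*(-642) = ((5 + 2)*(1 + 6))³*(-642) = (7*7)³*(-642) = 49³*(-642) = 117649*(-642) = -75530658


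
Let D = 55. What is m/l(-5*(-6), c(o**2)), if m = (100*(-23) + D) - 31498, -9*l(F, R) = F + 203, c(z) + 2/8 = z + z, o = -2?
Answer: 303687/233 ≈ 1303.4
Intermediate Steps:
c(z) = -1/4 + 2*z (c(z) = -1/4 + (z + z) = -1/4 + 2*z)
l(F, R) = -203/9 - F/9 (l(F, R) = -(F + 203)/9 = -(203 + F)/9 = -203/9 - F/9)
m = -33743 (m = (100*(-23) + 55) - 31498 = (-2300 + 55) - 31498 = -2245 - 31498 = -33743)
m/l(-5*(-6), c(o**2)) = -33743/(-203/9 - (-5)*(-6)/9) = -33743/(-203/9 - 1/9*30) = -33743/(-203/9 - 10/3) = -33743/(-233/9) = -33743*(-9/233) = 303687/233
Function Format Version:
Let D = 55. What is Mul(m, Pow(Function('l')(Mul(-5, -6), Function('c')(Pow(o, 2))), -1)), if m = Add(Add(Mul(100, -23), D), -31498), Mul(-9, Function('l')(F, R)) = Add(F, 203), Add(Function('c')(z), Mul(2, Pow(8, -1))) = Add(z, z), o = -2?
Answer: Rational(303687, 233) ≈ 1303.4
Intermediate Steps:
Function('c')(z) = Add(Rational(-1, 4), Mul(2, z)) (Function('c')(z) = Add(Rational(-1, 4), Add(z, z)) = Add(Rational(-1, 4), Mul(2, z)))
Function('l')(F, R) = Add(Rational(-203, 9), Mul(Rational(-1, 9), F)) (Function('l')(F, R) = Mul(Rational(-1, 9), Add(F, 203)) = Mul(Rational(-1, 9), Add(203, F)) = Add(Rational(-203, 9), Mul(Rational(-1, 9), F)))
m = -33743 (m = Add(Add(Mul(100, -23), 55), -31498) = Add(Add(-2300, 55), -31498) = Add(-2245, -31498) = -33743)
Mul(m, Pow(Function('l')(Mul(-5, -6), Function('c')(Pow(o, 2))), -1)) = Mul(-33743, Pow(Add(Rational(-203, 9), Mul(Rational(-1, 9), Mul(-5, -6))), -1)) = Mul(-33743, Pow(Add(Rational(-203, 9), Mul(Rational(-1, 9), 30)), -1)) = Mul(-33743, Pow(Add(Rational(-203, 9), Rational(-10, 3)), -1)) = Mul(-33743, Pow(Rational(-233, 9), -1)) = Mul(-33743, Rational(-9, 233)) = Rational(303687, 233)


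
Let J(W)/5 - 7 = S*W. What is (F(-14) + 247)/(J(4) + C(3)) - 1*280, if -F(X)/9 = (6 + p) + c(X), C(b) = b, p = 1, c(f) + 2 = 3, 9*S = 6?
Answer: -6085/22 ≈ -276.59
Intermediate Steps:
S = 2/3 (S = (1/9)*6 = 2/3 ≈ 0.66667)
c(f) = 1 (c(f) = -2 + 3 = 1)
F(X) = -72 (F(X) = -9*((6 + 1) + 1) = -9*(7 + 1) = -9*8 = -72)
J(W) = 35 + 10*W/3 (J(W) = 35 + 5*(2*W/3) = 35 + 10*W/3)
(F(-14) + 247)/(J(4) + C(3)) - 1*280 = (-72 + 247)/((35 + (10/3)*4) + 3) - 1*280 = 175/((35 + 40/3) + 3) - 280 = 175/(145/3 + 3) - 280 = 175/(154/3) - 280 = 175*(3/154) - 280 = 75/22 - 280 = -6085/22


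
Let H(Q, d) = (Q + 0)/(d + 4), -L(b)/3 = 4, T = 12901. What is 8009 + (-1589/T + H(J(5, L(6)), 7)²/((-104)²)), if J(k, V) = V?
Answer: 1207338423147/150750028 ≈ 8008.9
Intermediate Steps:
L(b) = -12 (L(b) = -3*4 = -12)
H(Q, d) = Q/(4 + d)
8009 + (-1589/T + H(J(5, L(6)), 7)²/((-104)²)) = 8009 + (-1589/12901 + (-12/(4 + 7))²/((-104)²)) = 8009 + (-1589*1/12901 + (-12/11)²/10816) = 8009 + (-227/1843 + (-12*1/11)²*(1/10816)) = 8009 + (-227/1843 + (-12/11)²*(1/10816)) = 8009 + (-227/1843 + (144/121)*(1/10816)) = 8009 + (-227/1843 + 9/81796) = 8009 - 18551105/150750028 = 1207338423147/150750028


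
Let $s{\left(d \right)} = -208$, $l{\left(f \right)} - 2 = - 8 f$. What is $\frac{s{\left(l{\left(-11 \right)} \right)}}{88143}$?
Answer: $- \frac{208}{88143} \approx -0.0023598$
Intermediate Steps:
$l{\left(f \right)} = 2 - 8 f$
$\frac{s{\left(l{\left(-11 \right)} \right)}}{88143} = - \frac{208}{88143}$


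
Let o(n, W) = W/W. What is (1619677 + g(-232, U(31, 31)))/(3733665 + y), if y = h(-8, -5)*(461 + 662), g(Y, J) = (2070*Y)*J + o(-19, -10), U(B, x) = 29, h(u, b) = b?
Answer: -6153641/1864025 ≈ -3.3013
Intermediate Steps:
o(n, W) = 1
g(Y, J) = 1 + 2070*J*Y (g(Y, J) = (2070*Y)*J + 1 = 2070*J*Y + 1 = 1 + 2070*J*Y)
y = -5615 (y = -5*(461 + 662) = -5*1123 = -5615)
(1619677 + g(-232, U(31, 31)))/(3733665 + y) = (1619677 + (1 + 2070*29*(-232)))/(3733665 - 5615) = (1619677 + (1 - 13926960))/3728050 = (1619677 - 13926959)*(1/3728050) = -12307282*1/3728050 = -6153641/1864025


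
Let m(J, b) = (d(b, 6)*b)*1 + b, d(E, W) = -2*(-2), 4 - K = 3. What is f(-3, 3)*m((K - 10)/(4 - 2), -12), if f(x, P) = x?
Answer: 180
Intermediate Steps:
K = 1 (K = 4 - 1*3 = 4 - 3 = 1)
d(E, W) = 4
m(J, b) = 5*b (m(J, b) = (4*b)*1 + b = 4*b + b = 5*b)
f(-3, 3)*m((K - 10)/(4 - 2), -12) = -15*(-12) = -3*(-60) = 180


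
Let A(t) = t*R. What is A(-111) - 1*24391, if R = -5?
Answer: -23836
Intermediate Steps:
A(t) = -5*t (A(t) = t*(-5) = -5*t)
A(-111) - 1*24391 = -5*(-111) - 1*24391 = 555 - 24391 = -23836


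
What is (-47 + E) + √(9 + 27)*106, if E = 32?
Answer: 621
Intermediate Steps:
(-47 + E) + √(9 + 27)*106 = (-47 + 32) + √(9 + 27)*106 = -15 + √36*106 = -15 + 6*106 = -15 + 636 = 621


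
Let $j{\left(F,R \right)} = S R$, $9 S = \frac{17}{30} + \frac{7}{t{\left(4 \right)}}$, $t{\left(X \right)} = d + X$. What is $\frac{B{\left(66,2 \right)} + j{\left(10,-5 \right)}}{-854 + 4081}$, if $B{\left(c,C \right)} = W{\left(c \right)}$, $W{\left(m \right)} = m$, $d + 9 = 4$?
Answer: $\frac{3757}{174258} \approx 0.02156$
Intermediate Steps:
$d = -5$ ($d = -9 + 4 = -5$)
$B{\left(c,C \right)} = c$
$t{\left(X \right)} = -5 + X$
$S = - \frac{193}{270}$ ($S = \frac{\frac{17}{30} + \frac{7}{-5 + 4}}{9} = \frac{17 \cdot \frac{1}{30} + \frac{7}{-1}}{9} = \frac{\frac{17}{30} + 7 \left(-1\right)}{9} = \frac{\frac{17}{30} - 7}{9} = \frac{1}{9} \left(- \frac{193}{30}\right) = - \frac{193}{270} \approx -0.71482$)
$j{\left(F,R \right)} = - \frac{193 R}{270}$
$\frac{B{\left(66,2 \right)} + j{\left(10,-5 \right)}}{-854 + 4081} = \frac{66 - - \frac{193}{54}}{-854 + 4081} = \frac{66 + \frac{193}{54}}{3227} = \frac{3757}{54} \cdot \frac{1}{3227} = \frac{3757}{174258}$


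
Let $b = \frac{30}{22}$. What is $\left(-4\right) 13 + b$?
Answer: $- \frac{557}{11} \approx -50.636$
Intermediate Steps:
$b = \frac{15}{11}$ ($b = 30 \cdot \frac{1}{22} = \frac{15}{11} \approx 1.3636$)
$\left(-4\right) 13 + b = \left(-4\right) 13 + \frac{15}{11} = -52 + \frac{15}{11} = - \frac{557}{11}$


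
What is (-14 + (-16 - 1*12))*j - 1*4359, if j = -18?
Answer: -3603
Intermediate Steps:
(-14 + (-16 - 1*12))*j - 1*4359 = (-14 + (-16 - 1*12))*(-18) - 1*4359 = (-14 + (-16 - 12))*(-18) - 4359 = (-14 - 28)*(-18) - 4359 = -42*(-18) - 4359 = 756 - 4359 = -3603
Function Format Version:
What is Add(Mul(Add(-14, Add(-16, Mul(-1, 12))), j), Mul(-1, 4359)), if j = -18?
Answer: -3603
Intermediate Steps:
Add(Mul(Add(-14, Add(-16, Mul(-1, 12))), j), Mul(-1, 4359)) = Add(Mul(Add(-14, Add(-16, Mul(-1, 12))), -18), Mul(-1, 4359)) = Add(Mul(Add(-14, Add(-16, -12)), -18), -4359) = Add(Mul(Add(-14, -28), -18), -4359) = Add(Mul(-42, -18), -4359) = Add(756, -4359) = -3603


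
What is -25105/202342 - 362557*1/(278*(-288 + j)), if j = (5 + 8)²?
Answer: 2590356603/239067073 ≈ 10.835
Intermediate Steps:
j = 169 (j = 13² = 169)
-25105/202342 - 362557*1/(278*(-288 + j)) = -25105/202342 - 362557*1/(278*(-288 + 169)) = -25105*1/202342 - 362557/((-119*278)) = -25105/202342 - 362557/(-33082) = -25105/202342 - 362557*(-1/33082) = -25105/202342 + 362557/33082 = 2590356603/239067073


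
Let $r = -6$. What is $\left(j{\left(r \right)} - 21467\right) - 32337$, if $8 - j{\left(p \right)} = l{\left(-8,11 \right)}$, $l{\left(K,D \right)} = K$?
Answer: $-53788$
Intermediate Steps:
$j{\left(p \right)} = 16$ ($j{\left(p \right)} = 8 - -8 = 8 + 8 = 16$)
$\left(j{\left(r \right)} - 21467\right) - 32337 = \left(16 - 21467\right) - 32337 = -21451 - 32337 = -53788$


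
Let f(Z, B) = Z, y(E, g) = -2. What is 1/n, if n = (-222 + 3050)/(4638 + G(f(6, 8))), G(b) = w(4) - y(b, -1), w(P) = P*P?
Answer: 1164/707 ≈ 1.6464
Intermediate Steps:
w(P) = P**2
G(b) = 18 (G(b) = 4**2 - 1*(-2) = 16 + 2 = 18)
n = 707/1164 (n = (-222 + 3050)/(4638 + 18) = 2828/4656 = 2828*(1/4656) = 707/1164 ≈ 0.60739)
1/n = 1/(707/1164) = 1164/707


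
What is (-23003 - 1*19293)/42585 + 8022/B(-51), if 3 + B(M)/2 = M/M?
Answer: -10052531/5010 ≈ -2006.5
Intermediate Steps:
B(M) = -4 (B(M) = -6 + 2*(M/M) = -6 + 2*1 = -6 + 2 = -4)
(-23003 - 1*19293)/42585 + 8022/B(-51) = (-23003 - 1*19293)/42585 + 8022/(-4) = (-23003 - 19293)*(1/42585) + 8022*(-1/4) = -42296*1/42585 - 4011/2 = -2488/2505 - 4011/2 = -10052531/5010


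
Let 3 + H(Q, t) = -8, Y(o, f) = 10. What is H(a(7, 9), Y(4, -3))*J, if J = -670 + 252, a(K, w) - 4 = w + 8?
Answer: 4598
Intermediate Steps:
a(K, w) = 12 + w (a(K, w) = 4 + (w + 8) = 4 + (8 + w) = 12 + w)
J = -418
H(Q, t) = -11 (H(Q, t) = -3 - 8 = -11)
H(a(7, 9), Y(4, -3))*J = -11*(-418) = 4598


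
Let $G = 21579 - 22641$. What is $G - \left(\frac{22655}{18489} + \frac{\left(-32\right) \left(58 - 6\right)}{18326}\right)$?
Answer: $- \frac{180110623751}{169414707} \approx -1063.1$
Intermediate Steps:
$G = -1062$ ($G = 21579 - 22641 = -1062$)
$G - \left(\frac{22655}{18489} + \frac{\left(-32\right) \left(58 - 6\right)}{18326}\right) = -1062 - \left(\frac{22655}{18489} + \frac{\left(-32\right) \left(58 - 6\right)}{18326}\right) = -1062 - \left(22655 \cdot \frac{1}{18489} + \left(-32\right) 52 \cdot \frac{1}{18326}\right) = -1062 - \left(\frac{22655}{18489} - \frac{832}{9163}\right) = -1062 - \frac{192204917}{169414707} = - \frac{180110623751}{169414707}$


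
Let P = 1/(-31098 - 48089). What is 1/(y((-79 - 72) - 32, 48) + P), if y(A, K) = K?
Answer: 79187/3800975 ≈ 0.020833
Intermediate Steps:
P = -1/79187 (P = 1/(-79187) = -1/79187 ≈ -1.2628e-5)
1/(y((-79 - 72) - 32, 48) + P) = 1/(48 - 1/79187) = 1/(3800975/79187) = 79187/3800975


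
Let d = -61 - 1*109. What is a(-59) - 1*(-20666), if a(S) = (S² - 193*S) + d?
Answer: 35364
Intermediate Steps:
d = -170 (d = -61 - 109 = -170)
a(S) = -170 + S² - 193*S (a(S) = (S² - 193*S) - 170 = -170 + S² - 193*S)
a(-59) - 1*(-20666) = (-170 + (-59)² - 193*(-59)) - 1*(-20666) = (-170 + 3481 + 11387) + 20666 = 14698 + 20666 = 35364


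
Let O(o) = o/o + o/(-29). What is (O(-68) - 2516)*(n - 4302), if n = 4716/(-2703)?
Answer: 282554471358/26129 ≈ 1.0814e+7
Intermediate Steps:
O(o) = 1 - o/29 (O(o) = 1 + o*(-1/29) = 1 - o/29)
n = -1572/901 (n = 4716*(-1/2703) = -1572/901 ≈ -1.7447)
(O(-68) - 2516)*(n - 4302) = ((1 - 1/29*(-68)) - 2516)*(-1572/901 - 4302) = ((1 + 68/29) - 2516)*(-3877674/901) = (97/29 - 2516)*(-3877674/901) = -72867/29*(-3877674/901) = 282554471358/26129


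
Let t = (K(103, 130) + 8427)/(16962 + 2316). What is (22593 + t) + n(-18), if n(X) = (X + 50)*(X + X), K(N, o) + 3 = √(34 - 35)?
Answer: 2551531/119 + I/19278 ≈ 21441.0 + 5.1873e-5*I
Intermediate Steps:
K(N, o) = -3 + I (K(N, o) = -3 + √(34 - 35) = -3 + √(-1) = -3 + I)
t = 52/119 + I/19278 (t = ((-3 + I) + 8427)/(16962 + 2316) = (8424 + I)/19278 = (8424 + I)*(1/19278) = 52/119 + I/19278 ≈ 0.43697 + 5.1873e-5*I)
n(X) = 2*X*(50 + X) (n(X) = (50 + X)*(2*X) = 2*X*(50 + X))
(22593 + t) + n(-18) = (22593 + (52/119 + I/19278)) + 2*(-18)*(50 - 18) = (2688619/119 + I/19278) + 2*(-18)*32 = (2688619/119 + I/19278) - 1152 = 2551531/119 + I/19278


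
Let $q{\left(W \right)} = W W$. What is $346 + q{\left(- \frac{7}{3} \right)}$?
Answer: $\frac{3163}{9} \approx 351.44$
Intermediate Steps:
$q{\left(W \right)} = W^{2}$
$346 + q{\left(- \frac{7}{3} \right)} = 346 + \left(- \frac{7}{3}\right)^{2} = 346 + \frac{49}{9} = \frac{3163}{9}$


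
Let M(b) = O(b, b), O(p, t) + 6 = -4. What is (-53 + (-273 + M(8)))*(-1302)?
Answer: 437472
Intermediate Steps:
O(p, t) = -10 (O(p, t) = -6 - 4 = -10)
M(b) = -10
(-53 + (-273 + M(8)))*(-1302) = (-53 + (-273 - 10))*(-1302) = (-53 - 283)*(-1302) = -336*(-1302) = 437472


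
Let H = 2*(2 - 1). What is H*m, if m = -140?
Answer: -280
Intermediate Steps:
H = 2 (H = 2*1 = 2)
H*m = 2*(-140) = -280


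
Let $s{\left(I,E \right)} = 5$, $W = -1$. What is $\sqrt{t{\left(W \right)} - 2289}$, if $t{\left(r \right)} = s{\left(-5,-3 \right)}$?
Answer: $2 i \sqrt{571} \approx 47.791 i$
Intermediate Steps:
$t{\left(r \right)} = 5$
$\sqrt{t{\left(W \right)} - 2289} = \sqrt{5 - 2289} = \sqrt{-2284} = 2 i \sqrt{571}$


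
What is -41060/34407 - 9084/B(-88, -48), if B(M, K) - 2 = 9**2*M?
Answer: 9979814/122592141 ≈ 0.081407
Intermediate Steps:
B(M, K) = 2 + 81*M (B(M, K) = 2 + 9**2*M = 2 + 81*M)
-41060/34407 - 9084/B(-88, -48) = -41060/34407 - 9084/(2 + 81*(-88)) = -41060*1/34407 - 9084/(2 - 7128) = -41060/34407 - 9084/(-7126) = -41060/34407 - 9084*(-1/7126) = -41060/34407 + 4542/3563 = 9979814/122592141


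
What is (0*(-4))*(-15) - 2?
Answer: -2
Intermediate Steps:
(0*(-4))*(-15) - 2 = 0*(-15) - 2 = 0 - 2 = -2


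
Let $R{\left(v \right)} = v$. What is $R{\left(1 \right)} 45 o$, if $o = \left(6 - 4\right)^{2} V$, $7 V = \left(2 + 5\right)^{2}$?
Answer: $1260$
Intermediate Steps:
$V = 7$ ($V = \frac{\left(2 + 5\right)^{2}}{7} = \frac{7^{2}}{7} = \frac{1}{7} \cdot 49 = 7$)
$o = 28$ ($o = \left(6 - 4\right)^{2} \cdot 7 = 2^{2} \cdot 7 = 4 \cdot 7 = 28$)
$R{\left(1 \right)} 45 o = 1 \cdot 45 \cdot 28 = 45 \cdot 28 = 1260$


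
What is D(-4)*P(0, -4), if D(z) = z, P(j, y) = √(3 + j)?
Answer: -4*√3 ≈ -6.9282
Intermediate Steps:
D(-4)*P(0, -4) = -4*√(3 + 0) = -4*√3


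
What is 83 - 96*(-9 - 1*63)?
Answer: 6995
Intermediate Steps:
83 - 96*(-9 - 1*63) = 83 - 96*(-9 - 63) = 83 - 96*(-72) = 83 + 6912 = 6995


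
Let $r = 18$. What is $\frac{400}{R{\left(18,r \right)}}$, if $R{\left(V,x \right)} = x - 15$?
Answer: $\frac{400}{3} \approx 133.33$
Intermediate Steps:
$R{\left(V,x \right)} = -15 + x$ ($R{\left(V,x \right)} = x - 15 = -15 + x$)
$\frac{400}{R{\left(18,r \right)}} = \frac{400}{-15 + 18} = \frac{400}{3}$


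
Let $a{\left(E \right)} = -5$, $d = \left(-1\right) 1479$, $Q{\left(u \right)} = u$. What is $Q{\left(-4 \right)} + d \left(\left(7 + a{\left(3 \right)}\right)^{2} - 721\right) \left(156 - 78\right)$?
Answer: $82714550$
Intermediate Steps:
$d = -1479$
$Q{\left(-4 \right)} + d \left(\left(7 + a{\left(3 \right)}\right)^{2} - 721\right) \left(156 - 78\right) = -4 - 1479 \left(\left(7 - 5\right)^{2} - 721\right) \left(156 - 78\right) = -4 - 1479 \left(2^{2} - 721\right) 78 = -4 - 1479 \left(4 - 721\right) 78 = -4 - 1479 \left(\left(-717\right) 78\right) = -4 - -82714554 = -4 + 82714554 = 82714550$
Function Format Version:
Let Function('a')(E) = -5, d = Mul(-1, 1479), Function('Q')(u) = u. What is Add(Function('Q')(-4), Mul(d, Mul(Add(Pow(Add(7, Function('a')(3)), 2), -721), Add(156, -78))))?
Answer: 82714550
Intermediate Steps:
d = -1479
Add(Function('Q')(-4), Mul(d, Mul(Add(Pow(Add(7, Function('a')(3)), 2), -721), Add(156, -78)))) = Add(-4, Mul(-1479, Mul(Add(Pow(Add(7, -5), 2), -721), Add(156, -78)))) = Add(-4, Mul(-1479, Mul(Add(Pow(2, 2), -721), 78))) = Add(-4, Mul(-1479, Mul(Add(4, -721), 78))) = Add(-4, Mul(-1479, Mul(-717, 78))) = Add(-4, Mul(-1479, -55926)) = Add(-4, 82714554) = 82714550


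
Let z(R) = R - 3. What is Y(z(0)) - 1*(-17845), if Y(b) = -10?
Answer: 17835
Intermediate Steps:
z(R) = -3 + R
Y(z(0)) - 1*(-17845) = -10 - 1*(-17845) = -10 + 17845 = 17835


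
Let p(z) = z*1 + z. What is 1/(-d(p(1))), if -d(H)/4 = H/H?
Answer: ¼ ≈ 0.25000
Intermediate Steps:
p(z) = 2*z (p(z) = z + z = 2*z)
d(H) = -4 (d(H) = -4*H/H = -4*1 = -4)
1/(-d(p(1))) = 1/(-1*(-4)) = 1/4 = ¼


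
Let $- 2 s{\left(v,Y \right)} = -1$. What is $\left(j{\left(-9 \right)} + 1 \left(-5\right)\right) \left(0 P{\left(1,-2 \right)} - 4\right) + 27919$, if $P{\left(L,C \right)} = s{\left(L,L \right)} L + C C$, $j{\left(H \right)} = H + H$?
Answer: $28011$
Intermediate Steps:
$j{\left(H \right)} = 2 H$
$s{\left(v,Y \right)} = \frac{1}{2}$ ($s{\left(v,Y \right)} = \left(- \frac{1}{2}\right) \left(-1\right) = \frac{1}{2}$)
$P{\left(L,C \right)} = C^{2} + \frac{L}{2}$ ($P{\left(L,C \right)} = \frac{L}{2} + C C = \frac{L}{2} + C^{2} = C^{2} + \frac{L}{2}$)
$\left(j{\left(-9 \right)} + 1 \left(-5\right)\right) \left(0 P{\left(1,-2 \right)} - 4\right) + 27919 = \left(2 \left(-9\right) + 1 \left(-5\right)\right) \left(0 \left(\left(-2\right)^{2} + \frac{1}{2} \cdot 1\right) - 4\right) + 27919 = \left(-18 - 5\right) \left(0 \left(4 + \frac{1}{2}\right) - 4\right) + 27919 = - 23 \left(0 \cdot \frac{9}{2} - 4\right) + 27919 = - 23 \left(0 - 4\right) + 27919 = \left(-23\right) \left(-4\right) + 27919 = 92 + 27919 = 28011$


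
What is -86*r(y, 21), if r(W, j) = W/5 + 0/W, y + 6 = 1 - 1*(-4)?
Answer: 86/5 ≈ 17.200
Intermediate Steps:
y = -1 (y = -6 + (1 - 1*(-4)) = -6 + (1 + 4) = -6 + 5 = -1)
r(W, j) = W/5 (r(W, j) = W*(⅕) + 0 = W/5 + 0 = W/5)
-86*r(y, 21) = -86*(-1)/5 = -86*(-⅕) = 86/5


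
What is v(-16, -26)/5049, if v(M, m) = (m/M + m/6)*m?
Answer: 845/60588 ≈ 0.013947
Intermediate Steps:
v(M, m) = m*(m/6 + m/M) (v(M, m) = (m/M + m*(⅙))*m = (m/M + m/6)*m = (m/6 + m/M)*m = m*(m/6 + m/M))
v(-16, -26)/5049 = ((⅙)*(-26)²*(6 - 16)/(-16))/5049 = ((⅙)*(-1/16)*676*(-10))*(1/5049) = (845/12)*(1/5049) = 845/60588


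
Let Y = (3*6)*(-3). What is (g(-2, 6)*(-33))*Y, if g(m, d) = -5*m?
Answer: 17820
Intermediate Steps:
Y = -54 (Y = 18*(-3) = -54)
(g(-2, 6)*(-33))*Y = (-5*(-2)*(-33))*(-54) = (10*(-33))*(-54) = -330*(-54) = 17820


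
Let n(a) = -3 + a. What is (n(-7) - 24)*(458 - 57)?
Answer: -13634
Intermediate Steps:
(n(-7) - 24)*(458 - 57) = ((-3 - 7) - 24)*(458 - 57) = (-10 - 24)*401 = -34*401 = -13634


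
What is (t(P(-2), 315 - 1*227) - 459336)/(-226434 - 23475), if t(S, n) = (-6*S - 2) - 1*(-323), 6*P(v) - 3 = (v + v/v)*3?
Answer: 153005/83303 ≈ 1.8367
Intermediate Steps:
P(v) = 1 + v/2 (P(v) = ½ + ((v + v/v)*3)/6 = ½ + ((v + 1)*3)/6 = ½ + ((1 + v)*3)/6 = ½ + (3 + 3*v)/6 = ½ + (½ + v/2) = 1 + v/2)
t(S, n) = 321 - 6*S (t(S, n) = (-2 - 6*S) + 323 = 321 - 6*S)
(t(P(-2), 315 - 1*227) - 459336)/(-226434 - 23475) = ((321 - 6*(1 + (½)*(-2))) - 459336)/(-226434 - 23475) = ((321 - 6*(1 - 1)) - 459336)/(-249909) = ((321 - 6*0) - 459336)*(-1/249909) = ((321 + 0) - 459336)*(-1/249909) = (321 - 459336)*(-1/249909) = -459015*(-1/249909) = 153005/83303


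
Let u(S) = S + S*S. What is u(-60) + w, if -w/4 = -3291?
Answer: 16704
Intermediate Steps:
w = 13164 (w = -4*(-3291) = 13164)
u(S) = S + S²
u(-60) + w = -60*(1 - 60) + 13164 = -60*(-59) + 13164 = 3540 + 13164 = 16704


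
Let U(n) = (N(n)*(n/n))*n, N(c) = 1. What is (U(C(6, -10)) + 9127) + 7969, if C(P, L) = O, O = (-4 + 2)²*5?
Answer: 17116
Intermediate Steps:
O = 20 (O = (-2)²*5 = 4*5 = 20)
C(P, L) = 20
U(n) = n (U(n) = (1*(n/n))*n = (1*1)*n = 1*n = n)
(U(C(6, -10)) + 9127) + 7969 = (20 + 9127) + 7969 = 9147 + 7969 = 17116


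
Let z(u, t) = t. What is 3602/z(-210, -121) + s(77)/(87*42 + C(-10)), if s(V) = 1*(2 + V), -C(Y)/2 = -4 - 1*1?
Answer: -13188169/443344 ≈ -29.747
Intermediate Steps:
C(Y) = 10 (C(Y) = -2*(-4 - 1*1) = -2*(-4 - 1) = -2*(-5) = 10)
s(V) = 2 + V
3602/z(-210, -121) + s(77)/(87*42 + C(-10)) = 3602/(-121) + (2 + 77)/(87*42 + 10) = 3602*(-1/121) + 79/(3654 + 10) = -3602/121 + 79/3664 = -13188169/443344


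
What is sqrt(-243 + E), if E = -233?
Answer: 2*I*sqrt(119) ≈ 21.817*I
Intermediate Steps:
sqrt(-243 + E) = sqrt(-243 - 233) = sqrt(-476) = 2*I*sqrt(119)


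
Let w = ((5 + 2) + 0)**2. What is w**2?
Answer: 2401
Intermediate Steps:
w = 49 (w = (7 + 0)**2 = 7**2 = 49)
w**2 = 49**2 = 2401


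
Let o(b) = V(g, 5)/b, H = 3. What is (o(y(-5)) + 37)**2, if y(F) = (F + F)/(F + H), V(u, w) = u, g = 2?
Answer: 34969/25 ≈ 1398.8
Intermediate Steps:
y(F) = 2*F/(3 + F) (y(F) = (F + F)/(F + 3) = (2*F)/(3 + F) = 2*F/(3 + F))
o(b) = 2/b
(o(y(-5)) + 37)**2 = (2/((2*(-5)/(3 - 5))) + 37)**2 = (2/((2*(-5)/(-2))) + 37)**2 = (2/((2*(-5)*(-1/2))) + 37)**2 = (2/5 + 37)**2 = (187/5)**2 = 34969/25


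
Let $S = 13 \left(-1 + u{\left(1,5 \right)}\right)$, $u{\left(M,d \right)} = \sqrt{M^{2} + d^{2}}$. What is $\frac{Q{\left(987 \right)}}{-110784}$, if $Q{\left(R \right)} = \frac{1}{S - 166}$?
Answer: $\frac{179}{3062845248} + \frac{13 \sqrt{26}}{3062845248} \approx 8.0085 \cdot 10^{-8}$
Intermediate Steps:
$S = -13 + 13 \sqrt{26}$ ($S = 13 \left(-1 + \sqrt{1^{2} + 5^{2}}\right) = 13 \left(-1 + \sqrt{1 + 25}\right) = 13 \left(-1 + \sqrt{26}\right) = -13 + 13 \sqrt{26} \approx 53.287$)
$Q{\left(R \right)} = \frac{1}{-179 + 13 \sqrt{26}}$ ($Q{\left(R \right)} = \frac{1}{\left(-13 + 13 \sqrt{26}\right) - 166} = \frac{1}{-179 + 13 \sqrt{26}}$)
$\frac{Q{\left(987 \right)}}{-110784} = \frac{- \frac{179}{27647} - \frac{13 \sqrt{26}}{27647}}{-110784} = \left(- \frac{179}{27647} - \frac{13 \sqrt{26}}{27647}\right) \left(- \frac{1}{110784}\right) = \frac{179}{3062845248} + \frac{13 \sqrt{26}}{3062845248}$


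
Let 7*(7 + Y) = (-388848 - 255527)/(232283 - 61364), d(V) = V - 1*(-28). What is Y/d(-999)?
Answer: 9019406/1161736443 ≈ 0.0077637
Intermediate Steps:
d(V) = 28 + V (d(V) = V + 28 = 28 + V)
Y = -9019406/1196433 (Y = -7 + ((-388848 - 255527)/(232283 - 61364))/7 = -7 + (-644375/170919)/7 = -7 + (-644375*1/170919)/7 = -7 + (⅐)*(-644375/170919) = -7 - 644375/1196433 = -9019406/1196433 ≈ -7.5386)
Y/d(-999) = -9019406/(1196433*(28 - 999)) = -9019406/1196433/(-971) = -9019406/1196433*(-1/971) = 9019406/1161736443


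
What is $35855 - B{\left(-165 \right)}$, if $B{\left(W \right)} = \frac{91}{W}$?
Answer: $\frac{5916166}{165} \approx 35856.0$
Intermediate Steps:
$35855 - B{\left(-165 \right)} = 35855 - \frac{91}{-165} = 35855 - 91 \left(- \frac{1}{165}\right) = 35855 - - \frac{91}{165} = 35855 + \frac{91}{165} = \frac{5916166}{165}$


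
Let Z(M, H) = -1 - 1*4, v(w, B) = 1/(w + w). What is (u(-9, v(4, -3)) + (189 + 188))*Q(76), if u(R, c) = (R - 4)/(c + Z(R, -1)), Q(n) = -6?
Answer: -2278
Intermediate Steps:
v(w, B) = 1/(2*w)
Z(M, H) = -5 (Z(M, H) = -1 - 4 = -5)
u(R, c) = (-4 + R)/(-5 + c) (u(R, c) = (R - 4)/(c - 5) = (-4 + R)/(-5 + c))
(u(-9, v(4, -3)) + (189 + 188))*Q(76) = ((-4 - 9)/(-5 + (½)/4) + (189 + 188))*(-6) = (-13/(-5 + (½)*(¼)) + 377)*(-6) = (-13/(-5 + ⅛) + 377)*(-6) = (-13/(-39/8) + 377)*(-6) = (-8/39*(-13) + 377)*(-6) = (8/3 + 377)*(-6) = (1139/3)*(-6) = -2278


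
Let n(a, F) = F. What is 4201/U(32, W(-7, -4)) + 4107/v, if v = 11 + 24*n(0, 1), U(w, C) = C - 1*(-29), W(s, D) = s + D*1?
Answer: 220961/630 ≈ 350.73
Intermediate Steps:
W(s, D) = D + s (W(s, D) = s + D = D + s)
U(w, C) = 29 + C (U(w, C) = C + 29 = 29 + C)
v = 35 (v = 11 + 24*1 = 11 + 24 = 35)
4201/U(32, W(-7, -4)) + 4107/v = 4201/(29 + (-4 - 7)) + 4107/35 = 4201/(29 - 11) + 4107*(1/35) = 4201/18 + 4107/35 = 220961/630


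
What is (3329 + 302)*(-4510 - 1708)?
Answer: -22577558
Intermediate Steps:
(3329 + 302)*(-4510 - 1708) = 3631*(-6218) = -22577558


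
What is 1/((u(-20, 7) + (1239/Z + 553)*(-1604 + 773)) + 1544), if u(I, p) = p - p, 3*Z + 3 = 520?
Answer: -517/239874310 ≈ -2.1553e-6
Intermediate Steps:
Z = 517/3 (Z = -1 + (⅓)*520 = -1 + 520/3 = 517/3 ≈ 172.33)
u(I, p) = 0
1/((u(-20, 7) + (1239/Z + 553)*(-1604 + 773)) + 1544) = 1/((0 + (1239/(517/3) + 553)*(-1604 + 773)) + 1544) = 1/((0 + (1239*(3/517) + 553)*(-831)) + 1544) = 1/((0 + (3717/517 + 553)*(-831)) + 1544) = 1/((0 + (289618/517)*(-831)) + 1544) = 1/((0 - 240672558/517) + 1544) = 1/(-240672558/517 + 1544) = 1/(-239874310/517) = -517/239874310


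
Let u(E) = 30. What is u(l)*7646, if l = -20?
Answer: 229380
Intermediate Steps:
u(l)*7646 = 30*7646 = 229380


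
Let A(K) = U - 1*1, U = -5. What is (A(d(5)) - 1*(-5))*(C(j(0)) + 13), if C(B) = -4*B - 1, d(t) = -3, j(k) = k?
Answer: -12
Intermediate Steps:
C(B) = -1 - 4*B
A(K) = -6 (A(K) = -5 - 1*1 = -5 - 1 = -6)
(A(d(5)) - 1*(-5))*(C(j(0)) + 13) = (-6 - 1*(-5))*((-1 - 4*0) + 13) = (-6 + 5)*((-1 + 0) + 13) = -(-1 + 13) = -1*12 = -12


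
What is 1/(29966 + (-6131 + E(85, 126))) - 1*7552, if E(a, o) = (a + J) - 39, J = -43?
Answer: -180024575/23838 ≈ -7552.0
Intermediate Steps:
E(a, o) = -82 + a (E(a, o) = (a - 43) - 39 = (-43 + a) - 39 = -82 + a)
1/(29966 + (-6131 + E(85, 126))) - 1*7552 = 1/(29966 + (-6131 + (-82 + 85))) - 1*7552 = 1/(29966 + (-6131 + 3)) - 7552 = 1/(29966 - 6128) - 7552 = 1/23838 - 7552 = -180024575/23838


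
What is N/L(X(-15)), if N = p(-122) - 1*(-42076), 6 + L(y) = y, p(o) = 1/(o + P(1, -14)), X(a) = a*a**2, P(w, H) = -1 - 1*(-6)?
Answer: -4922891/395577 ≈ -12.445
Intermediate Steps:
P(w, H) = 5 (P(w, H) = -1 + 6 = 5)
X(a) = a**3
p(o) = 1/(5 + o) (p(o) = 1/(o + 5) = 1/(5 + o))
L(y) = -6 + y
N = 4922891/117 (N = 1/(5 - 122) - 1*(-42076) = 1/(-117) + 42076 = -1/117 + 42076 = 4922891/117 ≈ 42076.)
N/L(X(-15)) = 4922891/(117*(-6 + (-15)**3)) = 4922891/(117*(-6 - 3375)) = (4922891/117)/(-3381) = (4922891/117)*(-1/3381) = -4922891/395577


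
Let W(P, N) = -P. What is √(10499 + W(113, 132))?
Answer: 3*√1154 ≈ 101.91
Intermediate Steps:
√(10499 + W(113, 132)) = √(10499 - 1*113) = √(10499 - 113) = √10386 = 3*√1154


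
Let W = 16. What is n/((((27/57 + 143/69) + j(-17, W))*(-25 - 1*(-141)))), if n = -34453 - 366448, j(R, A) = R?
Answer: 525581211/2198084 ≈ 239.11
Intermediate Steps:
n = -400901
n/((((27/57 + 143/69) + j(-17, W))*(-25 - 1*(-141)))) = -400901*1/((-25 - 1*(-141))*((27/57 + 143/69) - 17)) = -400901*1/((-25 + 141)*((27*(1/57) + 143*(1/69)) - 17)) = -400901*1/(116*((9/19 + 143/69) - 17)) = -400901*1/(116*(3338/1311 - 17)) = -400901/((-18949/1311*116)) = -400901/(-2198084/1311) = -400901*(-1311/2198084) = 525581211/2198084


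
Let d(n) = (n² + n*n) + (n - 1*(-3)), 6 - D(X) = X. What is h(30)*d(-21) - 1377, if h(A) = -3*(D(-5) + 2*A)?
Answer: -185409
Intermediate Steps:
D(X) = 6 - X
d(n) = 3 + n + 2*n² (d(n) = (n² + n²) + (n + 3) = 2*n² + (3 + n) = 3 + n + 2*n²)
h(A) = -33 - 6*A (h(A) = -3*((6 - 1*(-5)) + 2*A) = -3*((6 + 5) + 2*A) = -3*(11 + 2*A) = -33 - 6*A)
h(30)*d(-21) - 1377 = (-33 - 6*30)*(3 - 21 + 2*(-21)²) - 1377 = (-33 - 180)*(3 - 21 + 2*441) - 1377 = -213*(3 - 21 + 882) - 1377 = -213*864 - 1377 = -184032 - 1377 = -185409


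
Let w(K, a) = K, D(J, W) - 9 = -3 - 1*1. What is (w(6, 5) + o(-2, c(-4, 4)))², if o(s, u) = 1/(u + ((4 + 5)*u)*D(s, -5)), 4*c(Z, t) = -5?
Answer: 473344/13225 ≈ 35.792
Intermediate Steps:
D(J, W) = 5 (D(J, W) = 9 + (-3 - 1*1) = 9 + (-3 - 1) = 9 - 4 = 5)
c(Z, t) = -5/4 (c(Z, t) = (¼)*(-5) = -5/4)
o(s, u) = 1/(46*u) (o(s, u) = 1/(u + ((4 + 5)*u)*5) = 1/(u + (9*u)*5) = 1/(u + 45*u) = 1/(46*u))
(w(6, 5) + o(-2, c(-4, 4)))² = (6 + 1/(46*(-5/4)))² = (6 + (1/46)*(-⅘))² = (6 - 2/115)² = (688/115)² = 473344/13225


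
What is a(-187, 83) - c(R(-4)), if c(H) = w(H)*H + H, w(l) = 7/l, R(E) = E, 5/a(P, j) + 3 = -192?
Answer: -118/39 ≈ -3.0256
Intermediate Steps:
a(P, j) = -1/39 (a(P, j) = 5/(-3 - 192) = 5/(-195) = 5*(-1/195) = -1/39)
c(H) = 7 + H (c(H) = (7/H)*H + H = 7 + H)
a(-187, 83) - c(R(-4)) = -1/39 - (7 - 4) = -1/39 - 1*3 = -1/39 - 3 = -118/39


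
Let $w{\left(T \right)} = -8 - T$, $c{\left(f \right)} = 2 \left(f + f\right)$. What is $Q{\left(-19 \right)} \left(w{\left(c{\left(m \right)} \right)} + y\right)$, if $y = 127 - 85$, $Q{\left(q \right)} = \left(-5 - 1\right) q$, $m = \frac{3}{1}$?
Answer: $2508$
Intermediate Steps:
$m = 3$ ($m = 3 \cdot 1 = 3$)
$Q{\left(q \right)} = - 6 q$
$c{\left(f \right)} = 4 f$ ($c{\left(f \right)} = 2 \cdot 2 f = 4 f$)
$y = 42$
$Q{\left(-19 \right)} \left(w{\left(c{\left(m \right)} \right)} + y\right) = \left(-6\right) \left(-19\right) \left(\left(-8 - 4 \cdot 3\right) + 42\right) = 114 \left(\left(-8 - 12\right) + 42\right) = 114 \left(-20 + 42\right) = 114 \cdot 22 = 2508$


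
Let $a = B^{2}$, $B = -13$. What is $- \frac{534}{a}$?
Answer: $- \frac{534}{169} \approx -3.1598$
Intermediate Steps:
$a = 169$ ($a = \left(-13\right)^{2} = 169$)
$- \frac{534}{a} = - \frac{534}{169}$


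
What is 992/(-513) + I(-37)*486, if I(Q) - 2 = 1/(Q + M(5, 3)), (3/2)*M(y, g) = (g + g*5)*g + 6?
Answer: 580750/513 ≈ 1132.1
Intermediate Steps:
M(y, g) = 4 + 4*g**2 (M(y, g) = 2*((g + g*5)*g + 6)/3 = 2*((g + 5*g)*g + 6)/3 = 2*((6*g)*g + 6)/3 = 2*(6*g**2 + 6)/3 = 2*(6 + 6*g**2)/3 = 4 + 4*g**2)
I(Q) = 2 + 1/(40 + Q) (I(Q) = 2 + 1/(Q + (4 + 4*3**2)) = 2 + 1/(Q + (4 + 4*9)) = 2 + 1/(Q + (4 + 36)) = 2 + 1/(Q + 40) = 2 + 1/(40 + Q))
992/(-513) + I(-37)*486 = 992/(-513) + ((81 + 2*(-37))/(40 - 37))*486 = 992*(-1/513) + ((81 - 74)/3)*486 = -992/513 + ((1/3)*7)*486 = -992/513 + (7/3)*486 = -992/513 + 1134 = 580750/513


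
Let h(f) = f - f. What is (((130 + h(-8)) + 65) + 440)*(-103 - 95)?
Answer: -125730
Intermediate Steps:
h(f) = 0
(((130 + h(-8)) + 65) + 440)*(-103 - 95) = (((130 + 0) + 65) + 440)*(-103 - 95) = ((130 + 65) + 440)*(-198) = (195 + 440)*(-198) = 635*(-198) = -125730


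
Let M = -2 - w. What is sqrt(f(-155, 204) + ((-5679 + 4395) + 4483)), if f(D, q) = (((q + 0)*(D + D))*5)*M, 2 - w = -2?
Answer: sqrt(1900399) ≈ 1378.5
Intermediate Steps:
w = 4 (w = 2 - 1*(-2) = 2 + 2 = 4)
M = -6 (M = -2 - 1*4 = -2 - 4 = -6)
f(D, q) = -60*D*q (f(D, q) = (((q + 0)*(D + D))*5)*(-6) = ((q*(2*D))*5)*(-6) = ((2*D*q)*5)*(-6) = (10*D*q)*(-6) = -60*D*q)
sqrt(f(-155, 204) + ((-5679 + 4395) + 4483)) = sqrt(-60*(-155)*204 + ((-5679 + 4395) + 4483)) = sqrt(1897200 + (-1284 + 4483)) = sqrt(1897200 + 3199) = sqrt(1900399)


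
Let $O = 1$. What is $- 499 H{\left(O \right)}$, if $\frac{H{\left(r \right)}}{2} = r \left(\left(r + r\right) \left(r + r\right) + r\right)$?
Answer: $-4990$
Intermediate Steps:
$H{\left(r \right)} = 2 r \left(r + 4 r^{2}\right)$ ($H{\left(r \right)} = 2 r \left(\left(r + r\right) \left(r + r\right) + r\right) = 2 r \left(2 r 2 r + r\right) = 2 r \left(4 r^{2} + r\right) = 2 r \left(r + 4 r^{2}\right)$)
$- 499 H{\left(O \right)} = - 499 \cdot 1^{2} \left(2 + 8 \cdot 1\right) = - 499 \cdot 1 \left(2 + 8\right) = - 499 \cdot 1 \cdot 10 = \left(-499\right) 10 = -4990$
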